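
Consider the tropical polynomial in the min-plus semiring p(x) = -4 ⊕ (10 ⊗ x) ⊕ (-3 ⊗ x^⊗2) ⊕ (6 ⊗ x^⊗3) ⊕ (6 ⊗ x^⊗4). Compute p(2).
p(2) = -4

A tropical monomial a ⊗ x^⊗i evaluates to a + i · x. Evaluating each term at x = 2:
  Term 0 contributes -4 + 0 · 2 = -4
  Term 1 contributes 10 + 1 · 2 = 12
  Term 2 contributes -3 + 2 · 2 = 1
  Term 3 contributes 6 + 3 · 2 = 12
  Term 4 contributes 6 + 4 · 2 = 14
p(2) = ⊕ of these = min[-4, 12, 1, 12, 14] = -4.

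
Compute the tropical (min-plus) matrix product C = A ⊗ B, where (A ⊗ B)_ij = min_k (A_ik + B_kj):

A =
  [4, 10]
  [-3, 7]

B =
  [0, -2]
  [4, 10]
A ⊗ B =
  [4, 2]
  [-3, -5]

Apply the min-plus product entry-by-entry:
  C[0][0] = min over k of (A[0][0] + B[0][0] = 4 + 0 = 4, A[0][1] + B[1][0] = 10 + 4 = 14) = 4 (attained at k = 0)
  C[0][1] = min over k of (A[0][0] + B[0][1] = 4 + -2 = 2, A[0][1] + B[1][1] = 10 + 10 = 20) = 2 (attained at k = 0)
  C[1][0] = min over k of (A[1][0] + B[0][0] = -3 + 0 = -3, A[1][1] + B[1][0] = 7 + 4 = 11) = -3 (attained at k = 0)
  C[1][1] = min over k of (A[1][0] + B[0][1] = -3 + -2 = -5, A[1][1] + B[1][1] = 7 + 10 = 17) = -5 (attained at k = 0)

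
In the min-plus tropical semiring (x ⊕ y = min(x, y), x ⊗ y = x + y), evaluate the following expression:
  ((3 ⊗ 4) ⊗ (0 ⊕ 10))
((3 ⊗ 4) ⊗ (0 ⊕ 10)) = 7

Expand innermost to outermost. Recall ⊕ takes the minimum of its arguments and ⊗ takes their sum. Working out the expression ((3 ⊗ 4) ⊗ (0 ⊕ 10)) gives 7.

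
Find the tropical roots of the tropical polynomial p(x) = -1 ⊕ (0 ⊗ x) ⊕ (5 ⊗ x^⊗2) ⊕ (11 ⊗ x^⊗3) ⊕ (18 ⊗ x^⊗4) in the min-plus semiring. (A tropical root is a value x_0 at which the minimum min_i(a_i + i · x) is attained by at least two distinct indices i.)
Roots: {-7, -6, -5, -1}

Each tropical root is a break point of the lower envelope of the lines y = a_i + i · x (there are 5 lines, with slopes 0, 1, ..., 4). Only the lines that attain the minimum somewhere contribute to roots; other lines are dominated. Here the surviving (envelope) indices are i = 4, i = 3, i = 2, i = 1, i = 0.
Intersections between consecutive envelope lines give the roots: for adjacent envelope indices i < j the intersection is x = (a_i − a_j) / (j − i). Reading off the sorted break points: {-7, -6, -5, -1}.
Verification: at each break x_0, at least two indices attain the minimum of min_i(a_i + i · x_0).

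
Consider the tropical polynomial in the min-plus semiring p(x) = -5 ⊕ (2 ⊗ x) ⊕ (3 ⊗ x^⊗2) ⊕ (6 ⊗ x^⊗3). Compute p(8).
p(8) = -5

A tropical monomial a ⊗ x^⊗i evaluates to a + i · x. Evaluating each term at x = 8:
  Term 0 contributes -5 + 0 · 8 = -5
  Term 1 contributes 2 + 1 · 8 = 10
  Term 2 contributes 3 + 2 · 8 = 19
  Term 3 contributes 6 + 3 · 8 = 30
p(8) = ⊕ of these = min[-5, 10, 19, 30] = -5.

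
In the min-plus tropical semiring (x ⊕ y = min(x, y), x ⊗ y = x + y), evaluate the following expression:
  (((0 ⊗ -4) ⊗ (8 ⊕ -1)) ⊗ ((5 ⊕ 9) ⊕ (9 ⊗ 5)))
(((0 ⊗ -4) ⊗ (8 ⊕ -1)) ⊗ ((5 ⊕ 9) ⊕ (9 ⊗ 5))) = 0

Expand innermost to outermost. Recall ⊕ takes the minimum of its arguments and ⊗ takes their sum. Working out the expression (((0 ⊗ -4) ⊗ (8 ⊕ -1)) ⊗ ((5 ⊕ 9) ⊕ (9 ⊗ 5))) gives 0.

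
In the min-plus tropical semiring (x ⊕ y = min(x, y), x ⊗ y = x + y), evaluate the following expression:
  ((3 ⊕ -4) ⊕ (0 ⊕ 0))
((3 ⊕ -4) ⊕ (0 ⊕ 0)) = -4

Expand innermost to outermost. Recall ⊕ takes the minimum of its arguments and ⊗ takes their sum. Working out the expression ((3 ⊕ -4) ⊕ (0 ⊕ 0)) gives -4.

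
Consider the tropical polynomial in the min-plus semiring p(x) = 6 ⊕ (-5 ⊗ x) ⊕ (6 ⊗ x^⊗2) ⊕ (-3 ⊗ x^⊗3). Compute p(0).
p(0) = -5

A tropical monomial a ⊗ x^⊗i evaluates to a + i · x. Evaluating each term at x = 0:
  Term 0 contributes 6 + 0 · 0 = 6
  Term 1 contributes -5 + 1 · 0 = -5
  Term 2 contributes 6 + 2 · 0 = 6
  Term 3 contributes -3 + 3 · 0 = -3
p(0) = ⊕ of these = min[6, -5, 6, -3] = -5.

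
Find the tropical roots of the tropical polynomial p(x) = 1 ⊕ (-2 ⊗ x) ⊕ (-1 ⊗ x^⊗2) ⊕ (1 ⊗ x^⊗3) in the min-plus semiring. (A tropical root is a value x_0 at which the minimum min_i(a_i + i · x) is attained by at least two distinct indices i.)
Roots: {-2, -1, 3}

Each tropical root is a break point of the lower envelope of the lines y = a_i + i · x (there are 4 lines, with slopes 0, 1, ..., 3). Only the lines that attain the minimum somewhere contribute to roots; other lines are dominated. Here the surviving (envelope) indices are i = 3, i = 2, i = 1, i = 0.
Intersections between consecutive envelope lines give the roots: for adjacent envelope indices i < j the intersection is x = (a_i − a_j) / (j − i). Reading off the sorted break points: {-2, -1, 3}.
Verification: at each break x_0, at least two indices attain the minimum of min_i(a_i + i · x_0).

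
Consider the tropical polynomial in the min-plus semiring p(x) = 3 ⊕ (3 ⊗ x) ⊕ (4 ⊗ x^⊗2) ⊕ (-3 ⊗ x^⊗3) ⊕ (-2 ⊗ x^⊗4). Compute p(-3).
p(-3) = -14

A tropical monomial a ⊗ x^⊗i evaluates to a + i · x. Evaluating each term at x = -3:
  Term 0 contributes 3 + 0 · -3 = 3
  Term 1 contributes 3 + 1 · -3 = 0
  Term 2 contributes 4 + 2 · -3 = -2
  Term 3 contributes -3 + 3 · -3 = -12
  Term 4 contributes -2 + 4 · -3 = -14
p(-3) = ⊕ of these = min[3, 0, -2, -12, -14] = -14.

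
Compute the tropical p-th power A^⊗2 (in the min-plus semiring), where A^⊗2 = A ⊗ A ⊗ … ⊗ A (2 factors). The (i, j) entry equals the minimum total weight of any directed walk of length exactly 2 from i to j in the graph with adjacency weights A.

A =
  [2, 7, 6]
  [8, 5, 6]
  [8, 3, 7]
A^⊗2 =
  [4, 9, 8]
  [10, 9, 11]
  [10, 8, 9]

Each entry (A^⊗2)_ij equals the minimum over all length-2 walks i = v_0 → v_1 → … → v_2 = j of Σ_t A[v_t][v_{t+1}]. For example, for (i, j) = (0, 2) we minimise over 3 possible intermediate vertex sequences; the minimum is 8, attained along the walk 0 → 0 → 2.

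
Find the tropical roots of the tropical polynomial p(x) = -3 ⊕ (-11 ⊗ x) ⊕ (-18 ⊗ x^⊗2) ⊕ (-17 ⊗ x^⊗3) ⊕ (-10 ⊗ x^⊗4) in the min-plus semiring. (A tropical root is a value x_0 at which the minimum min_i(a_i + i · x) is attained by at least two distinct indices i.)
Roots: {-7, -1, 7, 8}

Each tropical root is a break point of the lower envelope of the lines y = a_i + i · x (there are 5 lines, with slopes 0, 1, ..., 4). Only the lines that attain the minimum somewhere contribute to roots; other lines are dominated. Here the surviving (envelope) indices are i = 4, i = 3, i = 2, i = 1, i = 0.
Intersections between consecutive envelope lines give the roots: for adjacent envelope indices i < j the intersection is x = (a_i − a_j) / (j − i). Reading off the sorted break points: {-7, -1, 7, 8}.
Verification: at each break x_0, at least two indices attain the minimum of min_i(a_i + i · x_0).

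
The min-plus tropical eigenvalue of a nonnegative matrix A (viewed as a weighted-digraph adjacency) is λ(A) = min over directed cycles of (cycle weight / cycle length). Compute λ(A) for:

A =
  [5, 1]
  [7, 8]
λ(A) = 4

Enumerate directed cycles and compute their means (weight / length). Sample:
  cycle 0 → 0: weight = 5, length = 1, mean = 5/1 ≈ 5.000
  cycle 1 → 1: weight = 8, length = 1, mean = 8/1 ≈ 8.000
  cycle 0 → 1 → 0: weight = 8, length = 2, mean = 8/2 ≈ 4.000
  cycle 1 → 0 → 1: weight = 8, length = 2, mean = 8/2 ≈ 4.000
Minimum mean = 4.000, attained e.g. along the cycle 0 → 1 → 0 with weight 8 and length 2. So λ(A) = 8/2 = 4.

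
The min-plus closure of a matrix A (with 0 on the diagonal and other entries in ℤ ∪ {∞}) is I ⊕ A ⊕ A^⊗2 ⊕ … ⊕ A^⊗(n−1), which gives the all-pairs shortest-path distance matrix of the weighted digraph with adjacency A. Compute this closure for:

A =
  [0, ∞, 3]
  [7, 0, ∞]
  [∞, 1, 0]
Closure =
  [0, 4, 3]
  [7, 0, 10]
  [8, 1, 0]

This is the Floyd-Warshall all-pairs shortest-path computation. For each intermediate vertex k = 0, 1, …, 2, update dist[i][j] ← min(dist[i][j], dist[i][k] + dist[k][j]). The final matrix gives, for each (i, j), the minimum total weight of any directed path from i to j (possibly empty when i = j).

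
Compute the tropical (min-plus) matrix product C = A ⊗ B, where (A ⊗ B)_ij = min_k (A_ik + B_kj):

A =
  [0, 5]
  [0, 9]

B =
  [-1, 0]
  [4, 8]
A ⊗ B =
  [-1, 0]
  [-1, 0]

Apply the min-plus product entry-by-entry:
  C[0][0] = min over k of (A[0][0] + B[0][0] = 0 + -1 = -1, A[0][1] + B[1][0] = 5 + 4 = 9) = -1 (attained at k = 0)
  C[0][1] = min over k of (A[0][0] + B[0][1] = 0 + 0 = 0, A[0][1] + B[1][1] = 5 + 8 = 13) = 0 (attained at k = 0)
  C[1][0] = min over k of (A[1][0] + B[0][0] = 0 + -1 = -1, A[1][1] + B[1][0] = 9 + 4 = 13) = -1 (attained at k = 0)
  C[1][1] = min over k of (A[1][0] + B[0][1] = 0 + 0 = 0, A[1][1] + B[1][1] = 9 + 8 = 17) = 0 (attained at k = 0)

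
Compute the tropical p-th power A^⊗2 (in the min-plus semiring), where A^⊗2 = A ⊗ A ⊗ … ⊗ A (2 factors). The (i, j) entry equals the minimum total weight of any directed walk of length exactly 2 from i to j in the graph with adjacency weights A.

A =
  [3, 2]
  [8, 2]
A^⊗2 =
  [6, 4]
  [10, 4]

Each entry (A^⊗2)_ij equals the minimum over all length-2 walks i = v_0 → v_1 → … → v_2 = j of Σ_t A[v_t][v_{t+1}]. For example, for (i, j) = (0, 1) we minimise over 2 possible intermediate vertex sequences; the minimum is 4, attained along the walk 0 → 1 → 1.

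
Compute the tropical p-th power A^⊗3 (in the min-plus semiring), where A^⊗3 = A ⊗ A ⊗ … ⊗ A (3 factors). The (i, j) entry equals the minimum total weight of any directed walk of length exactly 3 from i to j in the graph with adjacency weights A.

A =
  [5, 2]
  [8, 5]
A^⊗3 =
  [15, 12]
  [18, 15]

Each entry (A^⊗3)_ij equals the minimum over all length-3 walks i = v_0 → v_1 → … → v_3 = j of Σ_t A[v_t][v_{t+1}]. For example, for (i, j) = (0, 1) we minimise over 4 possible intermediate vertex sequences; the minimum is 12, attained along the walk 0 → 0 → 0 → 1.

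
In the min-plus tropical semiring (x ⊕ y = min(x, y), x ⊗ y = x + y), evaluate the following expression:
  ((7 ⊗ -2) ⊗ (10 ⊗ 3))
((7 ⊗ -2) ⊗ (10 ⊗ 3)) = 18

Expand innermost to outermost. Recall ⊕ takes the minimum of its arguments and ⊗ takes their sum. Working out the expression ((7 ⊗ -2) ⊗ (10 ⊗ 3)) gives 18.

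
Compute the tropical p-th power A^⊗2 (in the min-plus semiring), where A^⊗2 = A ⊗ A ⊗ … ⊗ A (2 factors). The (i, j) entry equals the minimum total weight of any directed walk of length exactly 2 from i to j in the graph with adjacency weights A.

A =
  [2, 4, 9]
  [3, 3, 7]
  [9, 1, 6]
A^⊗2 =
  [4, 6, 11]
  [5, 6, 10]
  [4, 4, 8]

Each entry (A^⊗2)_ij equals the minimum over all length-2 walks i = v_0 → v_1 → … → v_2 = j of Σ_t A[v_t][v_{t+1}]. For example, for (i, j) = (0, 2) we minimise over 3 possible intermediate vertex sequences; the minimum is 11, attained along the walk 0 → 0 → 2.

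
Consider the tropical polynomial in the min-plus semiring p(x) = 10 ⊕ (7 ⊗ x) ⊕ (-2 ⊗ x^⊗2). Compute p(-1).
p(-1) = -4

A tropical monomial a ⊗ x^⊗i evaluates to a + i · x. Evaluating each term at x = -1:
  Term 0 contributes 10 + 0 · -1 = 10
  Term 1 contributes 7 + 1 · -1 = 6
  Term 2 contributes -2 + 2 · -1 = -4
p(-1) = ⊕ of these = min[10, 6, -4] = -4.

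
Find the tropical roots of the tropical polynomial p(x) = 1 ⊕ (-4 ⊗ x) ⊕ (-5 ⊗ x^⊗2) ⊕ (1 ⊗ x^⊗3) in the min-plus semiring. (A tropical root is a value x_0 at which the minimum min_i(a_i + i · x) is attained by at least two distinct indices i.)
Roots: {-6, 1, 5}

Each tropical root is a break point of the lower envelope of the lines y = a_i + i · x (there are 4 lines, with slopes 0, 1, ..., 3). Only the lines that attain the minimum somewhere contribute to roots; other lines are dominated. Here the surviving (envelope) indices are i = 3, i = 2, i = 1, i = 0.
Intersections between consecutive envelope lines give the roots: for adjacent envelope indices i < j the intersection is x = (a_i − a_j) / (j − i). Reading off the sorted break points: {-6, 1, 5}.
Verification: at each break x_0, at least two indices attain the minimum of min_i(a_i + i · x_0).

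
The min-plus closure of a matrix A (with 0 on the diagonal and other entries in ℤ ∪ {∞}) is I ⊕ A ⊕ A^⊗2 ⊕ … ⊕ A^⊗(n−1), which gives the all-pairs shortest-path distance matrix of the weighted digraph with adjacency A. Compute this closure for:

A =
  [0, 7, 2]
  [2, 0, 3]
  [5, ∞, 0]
Closure =
  [0, 7, 2]
  [2, 0, 3]
  [5, 12, 0]

This is the Floyd-Warshall all-pairs shortest-path computation. For each intermediate vertex k = 0, 1, …, 2, update dist[i][j] ← min(dist[i][j], dist[i][k] + dist[k][j]). The final matrix gives, for each (i, j), the minimum total weight of any directed path from i to j (possibly empty when i = j).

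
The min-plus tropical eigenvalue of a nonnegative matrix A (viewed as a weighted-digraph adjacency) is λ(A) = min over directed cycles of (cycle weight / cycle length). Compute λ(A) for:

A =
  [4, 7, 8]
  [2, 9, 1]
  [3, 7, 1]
λ(A) = 1

Enumerate directed cycles and compute their means (weight / length). Sample:
  cycle 0 → 0: weight = 4, length = 1, mean = 4/1 ≈ 4.000
  cycle 1 → 1: weight = 9, length = 1, mean = 9/1 ≈ 9.000
  cycle 2 → 2: weight = 1, length = 1, mean = 1/1 ≈ 1.000
  cycle 0 → 1 → 0: weight = 9, length = 2, mean = 9/2 ≈ 4.500
  cycle 0 → 2 → 0: weight = 11, length = 2, mean = 11/2 ≈ 5.500
  cycle 1 → 0 → 1: weight = 9, length = 2, mean = 9/2 ≈ 4.500
Minimum mean = 1.000, attained e.g. along the cycle 2 → 2 with weight 1 and length 1. So λ(A) = 1/1 = 1.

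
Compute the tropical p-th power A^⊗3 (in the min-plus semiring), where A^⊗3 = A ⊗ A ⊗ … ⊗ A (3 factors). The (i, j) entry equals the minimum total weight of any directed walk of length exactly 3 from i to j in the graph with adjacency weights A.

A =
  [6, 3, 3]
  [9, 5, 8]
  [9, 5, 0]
A^⊗3 =
  [12, 8, 3]
  [17, 13, 8]
  [9, 5, 0]

Each entry (A^⊗3)_ij equals the minimum over all length-3 walks i = v_0 → v_1 → … → v_3 = j of Σ_t A[v_t][v_{t+1}]. For example, for (i, j) = (0, 2) we minimise over 9 possible intermediate vertex sequences; the minimum is 3, attained along the walk 0 → 2 → 2 → 2.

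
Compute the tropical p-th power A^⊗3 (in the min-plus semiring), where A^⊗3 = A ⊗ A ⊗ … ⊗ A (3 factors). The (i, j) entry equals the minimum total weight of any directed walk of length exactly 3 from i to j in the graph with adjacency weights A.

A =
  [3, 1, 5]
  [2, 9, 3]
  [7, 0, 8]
A^⊗3 =
  [6, 4, 7]
  [5, 6, 6]
  [5, 3, 7]

Each entry (A^⊗3)_ij equals the minimum over all length-3 walks i = v_0 → v_1 → … → v_3 = j of Σ_t A[v_t][v_{t+1}]. For example, for (i, j) = (0, 2) we minimise over 9 possible intermediate vertex sequences; the minimum is 7, attained along the walk 0 → 0 → 1 → 2.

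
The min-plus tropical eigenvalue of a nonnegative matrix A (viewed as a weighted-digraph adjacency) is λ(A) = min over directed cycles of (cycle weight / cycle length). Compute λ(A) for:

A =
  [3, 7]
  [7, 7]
λ(A) = 3

Enumerate directed cycles and compute their means (weight / length). Sample:
  cycle 0 → 0: weight = 3, length = 1, mean = 3/1 ≈ 3.000
  cycle 1 → 1: weight = 7, length = 1, mean = 7/1 ≈ 7.000
  cycle 0 → 1 → 0: weight = 14, length = 2, mean = 14/2 ≈ 7.000
  cycle 1 → 0 → 1: weight = 14, length = 2, mean = 14/2 ≈ 7.000
Minimum mean = 3.000, attained e.g. along the cycle 0 → 0 with weight 3 and length 1. So λ(A) = 3/1 = 3.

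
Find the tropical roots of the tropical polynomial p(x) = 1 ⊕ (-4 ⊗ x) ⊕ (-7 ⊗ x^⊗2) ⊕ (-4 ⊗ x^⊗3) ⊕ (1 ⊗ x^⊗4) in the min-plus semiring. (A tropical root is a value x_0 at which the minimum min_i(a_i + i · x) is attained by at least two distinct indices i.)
Roots: {-5, -3, 3, 5}

Each tropical root is a break point of the lower envelope of the lines y = a_i + i · x (there are 5 lines, with slopes 0, 1, ..., 4). Only the lines that attain the minimum somewhere contribute to roots; other lines are dominated. Here the surviving (envelope) indices are i = 4, i = 3, i = 2, i = 1, i = 0.
Intersections between consecutive envelope lines give the roots: for adjacent envelope indices i < j the intersection is x = (a_i − a_j) / (j − i). Reading off the sorted break points: {-5, -3, 3, 5}.
Verification: at each break x_0, at least two indices attain the minimum of min_i(a_i + i · x_0).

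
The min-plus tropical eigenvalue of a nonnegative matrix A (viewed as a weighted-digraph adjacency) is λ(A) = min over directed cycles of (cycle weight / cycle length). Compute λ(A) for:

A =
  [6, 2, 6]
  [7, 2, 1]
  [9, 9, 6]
λ(A) = 2

Enumerate directed cycles and compute their means (weight / length). Sample:
  cycle 0 → 0: weight = 6, length = 1, mean = 6/1 ≈ 6.000
  cycle 1 → 1: weight = 2, length = 1, mean = 2/1 ≈ 2.000
  cycle 2 → 2: weight = 6, length = 1, mean = 6/1 ≈ 6.000
  cycle 0 → 1 → 0: weight = 9, length = 2, mean = 9/2 ≈ 4.500
  cycle 0 → 2 → 0: weight = 15, length = 2, mean = 15/2 ≈ 7.500
  cycle 1 → 0 → 1: weight = 9, length = 2, mean = 9/2 ≈ 4.500
Minimum mean = 2.000, attained e.g. along the cycle 1 → 1 with weight 2 and length 1. So λ(A) = 2/1 = 2.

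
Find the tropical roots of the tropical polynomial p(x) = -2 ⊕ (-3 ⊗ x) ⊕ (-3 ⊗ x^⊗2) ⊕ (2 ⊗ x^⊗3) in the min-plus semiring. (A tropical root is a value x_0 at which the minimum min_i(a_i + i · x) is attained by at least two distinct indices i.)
Roots: {-5, 0, 1}

Each tropical root is a break point of the lower envelope of the lines y = a_i + i · x (there are 4 lines, with slopes 0, 1, ..., 3). Only the lines that attain the minimum somewhere contribute to roots; other lines are dominated. Here the surviving (envelope) indices are i = 3, i = 2, i = 1, i = 0.
Intersections between consecutive envelope lines give the roots: for adjacent envelope indices i < j the intersection is x = (a_i − a_j) / (j − i). Reading off the sorted break points: {-5, 0, 1}.
Verification: at each break x_0, at least two indices attain the minimum of min_i(a_i + i · x_0).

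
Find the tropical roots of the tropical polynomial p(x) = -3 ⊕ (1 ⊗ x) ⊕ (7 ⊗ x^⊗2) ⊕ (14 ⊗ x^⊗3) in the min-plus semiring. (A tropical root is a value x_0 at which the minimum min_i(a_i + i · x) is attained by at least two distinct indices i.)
Roots: {-7, -6, -4}

Each tropical root is a break point of the lower envelope of the lines y = a_i + i · x (there are 4 lines, with slopes 0, 1, ..., 3). Only the lines that attain the minimum somewhere contribute to roots; other lines are dominated. Here the surviving (envelope) indices are i = 3, i = 2, i = 1, i = 0.
Intersections between consecutive envelope lines give the roots: for adjacent envelope indices i < j the intersection is x = (a_i − a_j) / (j − i). Reading off the sorted break points: {-7, -6, -4}.
Verification: at each break x_0, at least two indices attain the minimum of min_i(a_i + i · x_0).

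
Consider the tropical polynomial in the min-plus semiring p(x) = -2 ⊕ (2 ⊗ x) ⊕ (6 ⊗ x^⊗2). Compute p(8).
p(8) = -2

A tropical monomial a ⊗ x^⊗i evaluates to a + i · x. Evaluating each term at x = 8:
  Term 0 contributes -2 + 0 · 8 = -2
  Term 1 contributes 2 + 1 · 8 = 10
  Term 2 contributes 6 + 2 · 8 = 22
p(8) = ⊕ of these = min[-2, 10, 22] = -2.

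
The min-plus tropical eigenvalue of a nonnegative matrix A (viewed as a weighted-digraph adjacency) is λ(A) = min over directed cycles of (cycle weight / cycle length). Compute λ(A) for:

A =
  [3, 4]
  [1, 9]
λ(A) = 5/2

Enumerate directed cycles and compute their means (weight / length). Sample:
  cycle 0 → 0: weight = 3, length = 1, mean = 3/1 ≈ 3.000
  cycle 1 → 1: weight = 9, length = 1, mean = 9/1 ≈ 9.000
  cycle 0 → 1 → 0: weight = 5, length = 2, mean = 5/2 ≈ 2.500
  cycle 1 → 0 → 1: weight = 5, length = 2, mean = 5/2 ≈ 2.500
Minimum mean = 2.500, attained e.g. along the cycle 0 → 1 → 0 with weight 5 and length 2. So λ(A) = 5/2 = 5/2.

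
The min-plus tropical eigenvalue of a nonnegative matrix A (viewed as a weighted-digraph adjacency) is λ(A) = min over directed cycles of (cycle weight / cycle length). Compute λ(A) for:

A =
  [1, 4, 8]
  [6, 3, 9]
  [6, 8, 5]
λ(A) = 1

Enumerate directed cycles and compute their means (weight / length). Sample:
  cycle 0 → 0: weight = 1, length = 1, mean = 1/1 ≈ 1.000
  cycle 1 → 1: weight = 3, length = 1, mean = 3/1 ≈ 3.000
  cycle 2 → 2: weight = 5, length = 1, mean = 5/1 ≈ 5.000
  cycle 0 → 1 → 0: weight = 10, length = 2, mean = 10/2 ≈ 5.000
  cycle 0 → 2 → 0: weight = 14, length = 2, mean = 14/2 ≈ 7.000
  cycle 1 → 0 → 1: weight = 10, length = 2, mean = 10/2 ≈ 5.000
Minimum mean = 1.000, attained e.g. along the cycle 0 → 0 with weight 1 and length 1. So λ(A) = 1/1 = 1.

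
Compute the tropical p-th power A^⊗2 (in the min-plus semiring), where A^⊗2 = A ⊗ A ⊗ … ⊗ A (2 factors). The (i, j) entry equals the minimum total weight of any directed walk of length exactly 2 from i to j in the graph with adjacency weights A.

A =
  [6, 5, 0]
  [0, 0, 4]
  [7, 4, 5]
A^⊗2 =
  [5, 4, 5]
  [0, 0, 0]
  [4, 4, 7]

Each entry (A^⊗2)_ij equals the minimum over all length-2 walks i = v_0 → v_1 → … → v_2 = j of Σ_t A[v_t][v_{t+1}]. For example, for (i, j) = (0, 2) we minimise over 3 possible intermediate vertex sequences; the minimum is 5, attained along the walk 0 → 2 → 2.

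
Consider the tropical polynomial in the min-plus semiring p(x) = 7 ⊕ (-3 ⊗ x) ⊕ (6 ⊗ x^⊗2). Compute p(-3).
p(-3) = -6

A tropical monomial a ⊗ x^⊗i evaluates to a + i · x. Evaluating each term at x = -3:
  Term 0 contributes 7 + 0 · -3 = 7
  Term 1 contributes -3 + 1 · -3 = -6
  Term 2 contributes 6 + 2 · -3 = 0
p(-3) = ⊕ of these = min[7, -6, 0] = -6.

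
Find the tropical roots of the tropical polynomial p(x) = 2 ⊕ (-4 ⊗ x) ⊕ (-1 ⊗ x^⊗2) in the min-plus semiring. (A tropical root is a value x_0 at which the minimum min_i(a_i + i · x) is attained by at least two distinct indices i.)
Roots: {-3, 6}

Each tropical root is a break point of the lower envelope of the lines y = a_i + i · x (there are 3 lines, with slopes 0, 1, ..., 2). Only the lines that attain the minimum somewhere contribute to roots; other lines are dominated. Here the surviving (envelope) indices are i = 2, i = 1, i = 0.
Intersections between consecutive envelope lines give the roots: for adjacent envelope indices i < j the intersection is x = (a_i − a_j) / (j − i). Reading off the sorted break points: {-3, 6}.
Verification: at each break x_0, at least two indices attain the minimum of min_i(a_i + i · x_0).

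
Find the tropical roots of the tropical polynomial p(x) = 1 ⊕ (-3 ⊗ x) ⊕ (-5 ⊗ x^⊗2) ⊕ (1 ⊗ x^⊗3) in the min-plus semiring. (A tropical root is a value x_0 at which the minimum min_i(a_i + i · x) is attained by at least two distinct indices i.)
Roots: {-6, 2, 4}

Each tropical root is a break point of the lower envelope of the lines y = a_i + i · x (there are 4 lines, with slopes 0, 1, ..., 3). Only the lines that attain the minimum somewhere contribute to roots; other lines are dominated. Here the surviving (envelope) indices are i = 3, i = 2, i = 1, i = 0.
Intersections between consecutive envelope lines give the roots: for adjacent envelope indices i < j the intersection is x = (a_i − a_j) / (j − i). Reading off the sorted break points: {-6, 2, 4}.
Verification: at each break x_0, at least two indices attain the minimum of min_i(a_i + i · x_0).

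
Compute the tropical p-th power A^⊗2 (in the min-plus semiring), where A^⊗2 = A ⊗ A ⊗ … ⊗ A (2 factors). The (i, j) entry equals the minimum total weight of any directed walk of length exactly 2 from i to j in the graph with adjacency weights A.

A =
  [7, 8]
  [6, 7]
A^⊗2 =
  [14, 15]
  [13, 14]

Each entry (A^⊗2)_ij equals the minimum over all length-2 walks i = v_0 → v_1 → … → v_2 = j of Σ_t A[v_t][v_{t+1}]. For example, for (i, j) = (0, 1) we minimise over 2 possible intermediate vertex sequences; the minimum is 15, attained along the walk 0 → 0 → 1.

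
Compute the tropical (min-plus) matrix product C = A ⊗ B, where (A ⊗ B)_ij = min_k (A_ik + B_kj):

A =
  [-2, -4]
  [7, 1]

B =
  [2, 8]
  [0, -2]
A ⊗ B =
  [-4, -6]
  [1, -1]

Apply the min-plus product entry-by-entry:
  C[0][0] = min over k of (A[0][0] + B[0][0] = -2 + 2 = 0, A[0][1] + B[1][0] = -4 + 0 = -4) = -4 (attained at k = 1)
  C[0][1] = min over k of (A[0][0] + B[0][1] = -2 + 8 = 6, A[0][1] + B[1][1] = -4 + -2 = -6) = -6 (attained at k = 1)
  C[1][0] = min over k of (A[1][0] + B[0][0] = 7 + 2 = 9, A[1][1] + B[1][0] = 1 + 0 = 1) = 1 (attained at k = 1)
  C[1][1] = min over k of (A[1][0] + B[0][1] = 7 + 8 = 15, A[1][1] + B[1][1] = 1 + -2 = -1) = -1 (attained at k = 1)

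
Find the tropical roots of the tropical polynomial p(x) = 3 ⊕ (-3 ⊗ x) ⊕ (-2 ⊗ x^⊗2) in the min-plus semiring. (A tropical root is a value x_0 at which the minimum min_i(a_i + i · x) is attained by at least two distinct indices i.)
Roots: {-1, 6}

Each tropical root is a break point of the lower envelope of the lines y = a_i + i · x (there are 3 lines, with slopes 0, 1, ..., 2). Only the lines that attain the minimum somewhere contribute to roots; other lines are dominated. Here the surviving (envelope) indices are i = 2, i = 1, i = 0.
Intersections between consecutive envelope lines give the roots: for adjacent envelope indices i < j the intersection is x = (a_i − a_j) / (j − i). Reading off the sorted break points: {-1, 6}.
Verification: at each break x_0, at least two indices attain the minimum of min_i(a_i + i · x_0).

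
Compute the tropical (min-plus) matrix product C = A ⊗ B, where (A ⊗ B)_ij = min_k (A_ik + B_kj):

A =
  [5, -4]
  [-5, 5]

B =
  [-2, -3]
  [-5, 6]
A ⊗ B =
  [-9, 2]
  [-7, -8]

Apply the min-plus product entry-by-entry:
  C[0][0] = min over k of (A[0][0] + B[0][0] = 5 + -2 = 3, A[0][1] + B[1][0] = -4 + -5 = -9) = -9 (attained at k = 1)
  C[0][1] = min over k of (A[0][0] + B[0][1] = 5 + -3 = 2, A[0][1] + B[1][1] = -4 + 6 = 2) = 2 (attained at k = 0)
  C[1][0] = min over k of (A[1][0] + B[0][0] = -5 + -2 = -7, A[1][1] + B[1][0] = 5 + -5 = 0) = -7 (attained at k = 0)
  C[1][1] = min over k of (A[1][0] + B[0][1] = -5 + -3 = -8, A[1][1] + B[1][1] = 5 + 6 = 11) = -8 (attained at k = 0)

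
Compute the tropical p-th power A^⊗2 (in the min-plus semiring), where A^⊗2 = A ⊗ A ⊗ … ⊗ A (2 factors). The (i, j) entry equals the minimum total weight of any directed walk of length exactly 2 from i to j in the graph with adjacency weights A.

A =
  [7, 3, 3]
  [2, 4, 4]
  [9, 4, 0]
A^⊗2 =
  [5, 7, 3]
  [6, 5, 4]
  [6, 4, 0]

Each entry (A^⊗2)_ij equals the minimum over all length-2 walks i = v_0 → v_1 → … → v_2 = j of Σ_t A[v_t][v_{t+1}]. For example, for (i, j) = (0, 2) we minimise over 3 possible intermediate vertex sequences; the minimum is 3, attained along the walk 0 → 2 → 2.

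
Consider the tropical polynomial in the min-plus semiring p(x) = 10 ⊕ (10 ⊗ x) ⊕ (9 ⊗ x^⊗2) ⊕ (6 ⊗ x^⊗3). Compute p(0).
p(0) = 6

A tropical monomial a ⊗ x^⊗i evaluates to a + i · x. Evaluating each term at x = 0:
  Term 0 contributes 10 + 0 · 0 = 10
  Term 1 contributes 10 + 1 · 0 = 10
  Term 2 contributes 9 + 2 · 0 = 9
  Term 3 contributes 6 + 3 · 0 = 6
p(0) = ⊕ of these = min[10, 10, 9, 6] = 6.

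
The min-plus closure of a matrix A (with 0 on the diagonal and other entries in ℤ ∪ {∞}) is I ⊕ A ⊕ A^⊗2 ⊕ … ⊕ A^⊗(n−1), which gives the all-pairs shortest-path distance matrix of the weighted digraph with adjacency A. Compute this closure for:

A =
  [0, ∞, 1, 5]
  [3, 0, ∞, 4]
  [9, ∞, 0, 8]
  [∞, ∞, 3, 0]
Closure =
  [0, ∞, 1, 5]
  [3, 0, 4, 4]
  [9, ∞, 0, 8]
  [12, ∞, 3, 0]

This is the Floyd-Warshall all-pairs shortest-path computation. For each intermediate vertex k = 0, 1, …, 3, update dist[i][j] ← min(dist[i][j], dist[i][k] + dist[k][j]). The final matrix gives, for each (i, j), the minimum total weight of any directed path from i to j (possibly empty when i = j).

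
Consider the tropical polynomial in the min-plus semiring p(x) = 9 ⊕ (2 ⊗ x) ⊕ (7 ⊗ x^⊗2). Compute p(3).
p(3) = 5

A tropical monomial a ⊗ x^⊗i evaluates to a + i · x. Evaluating each term at x = 3:
  Term 0 contributes 9 + 0 · 3 = 9
  Term 1 contributes 2 + 1 · 3 = 5
  Term 2 contributes 7 + 2 · 3 = 13
p(3) = ⊕ of these = min[9, 5, 13] = 5.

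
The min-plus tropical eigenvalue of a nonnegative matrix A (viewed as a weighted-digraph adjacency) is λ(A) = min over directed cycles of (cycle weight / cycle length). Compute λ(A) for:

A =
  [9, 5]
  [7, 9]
λ(A) = 6

Enumerate directed cycles and compute their means (weight / length). Sample:
  cycle 0 → 0: weight = 9, length = 1, mean = 9/1 ≈ 9.000
  cycle 1 → 1: weight = 9, length = 1, mean = 9/1 ≈ 9.000
  cycle 0 → 1 → 0: weight = 12, length = 2, mean = 12/2 ≈ 6.000
  cycle 1 → 0 → 1: weight = 12, length = 2, mean = 12/2 ≈ 6.000
Minimum mean = 6.000, attained e.g. along the cycle 0 → 1 → 0 with weight 12 and length 2. So λ(A) = 12/2 = 6.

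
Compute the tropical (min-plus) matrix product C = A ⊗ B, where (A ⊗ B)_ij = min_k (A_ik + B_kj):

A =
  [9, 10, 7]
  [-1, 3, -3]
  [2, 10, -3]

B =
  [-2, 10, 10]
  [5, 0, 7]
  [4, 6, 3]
A ⊗ B =
  [7, 10, 10]
  [-3, 3, 0]
  [0, 3, 0]

Apply the min-plus product entry-by-entry:
  C[0][0] = min over k of (A[0][0] + B[0][0] = 9 + -2 = 7, A[0][1] + B[1][0] = 10 + 5 = 15, A[0][2] + B[2][0] = 7 + 4 = 11) = 7 (attained at k = 0)
  C[0][1] = min over k of (A[0][0] + B[0][1] = 9 + 10 = 19, A[0][1] + B[1][1] = 10 + 0 = 10, A[0][2] + B[2][1] = 7 + 6 = 13) = 10 (attained at k = 1)
  C[0][2] = min over k of (A[0][0] + B[0][2] = 9 + 10 = 19, A[0][1] + B[1][2] = 10 + 7 = 17, A[0][2] + B[2][2] = 7 + 3 = 10) = 10 (attained at k = 2)
  C[1][0] = min over k of (A[1][0] + B[0][0] = -1 + -2 = -3, A[1][1] + B[1][0] = 3 + 5 = 8, A[1][2] + B[2][0] = -3 + 4 = 1) = -3 (attained at k = 0)
  C[1][1] = min over k of (A[1][0] + B[0][1] = -1 + 10 = 9, A[1][1] + B[1][1] = 3 + 0 = 3, A[1][2] + B[2][1] = -3 + 6 = 3) = 3 (attained at k = 1)
  C[1][2] = min over k of (A[1][0] + B[0][2] = -1 + 10 = 9, A[1][1] + B[1][2] = 3 + 7 = 10, A[1][2] + B[2][2] = -3 + 3 = 0) = 0 (attained at k = 2)
  C[2][0] = min over k of (A[2][0] + B[0][0] = 2 + -2 = 0, A[2][1] + B[1][0] = 10 + 5 = 15, A[2][2] + B[2][0] = -3 + 4 = 1) = 0 (attained at k = 0)
  C[2][1] = min over k of (A[2][0] + B[0][1] = 2 + 10 = 12, A[2][1] + B[1][1] = 10 + 0 = 10, A[2][2] + B[2][1] = -3 + 6 = 3) = 3 (attained at k = 2)
  C[2][2] = min over k of (A[2][0] + B[0][2] = 2 + 10 = 12, A[2][1] + B[1][2] = 10 + 7 = 17, A[2][2] + B[2][2] = -3 + 3 = 0) = 0 (attained at k = 2)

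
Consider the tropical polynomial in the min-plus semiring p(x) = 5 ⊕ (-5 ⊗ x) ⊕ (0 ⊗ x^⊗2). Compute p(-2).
p(-2) = -7

A tropical monomial a ⊗ x^⊗i evaluates to a + i · x. Evaluating each term at x = -2:
  Term 0 contributes 5 + 0 · -2 = 5
  Term 1 contributes -5 + 1 · -2 = -7
  Term 2 contributes 0 + 2 · -2 = -4
p(-2) = ⊕ of these = min[5, -7, -4] = -7.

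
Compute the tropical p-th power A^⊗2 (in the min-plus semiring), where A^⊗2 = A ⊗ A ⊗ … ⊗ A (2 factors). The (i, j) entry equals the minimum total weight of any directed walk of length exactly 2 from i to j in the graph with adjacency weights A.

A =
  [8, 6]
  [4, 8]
A^⊗2 =
  [10, 14]
  [12, 10]

Each entry (A^⊗2)_ij equals the minimum over all length-2 walks i = v_0 → v_1 → … → v_2 = j of Σ_t A[v_t][v_{t+1}]. For example, for (i, j) = (0, 1) we minimise over 2 possible intermediate vertex sequences; the minimum is 14, attained along the walk 0 → 0 → 1.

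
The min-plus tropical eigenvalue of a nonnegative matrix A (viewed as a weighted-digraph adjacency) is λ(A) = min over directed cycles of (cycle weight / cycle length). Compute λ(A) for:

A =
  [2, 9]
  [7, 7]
λ(A) = 2

Enumerate directed cycles and compute their means (weight / length). Sample:
  cycle 0 → 0: weight = 2, length = 1, mean = 2/1 ≈ 2.000
  cycle 1 → 1: weight = 7, length = 1, mean = 7/1 ≈ 7.000
  cycle 0 → 1 → 0: weight = 16, length = 2, mean = 16/2 ≈ 8.000
  cycle 1 → 0 → 1: weight = 16, length = 2, mean = 16/2 ≈ 8.000
Minimum mean = 2.000, attained e.g. along the cycle 0 → 0 with weight 2 and length 1. So λ(A) = 2/1 = 2.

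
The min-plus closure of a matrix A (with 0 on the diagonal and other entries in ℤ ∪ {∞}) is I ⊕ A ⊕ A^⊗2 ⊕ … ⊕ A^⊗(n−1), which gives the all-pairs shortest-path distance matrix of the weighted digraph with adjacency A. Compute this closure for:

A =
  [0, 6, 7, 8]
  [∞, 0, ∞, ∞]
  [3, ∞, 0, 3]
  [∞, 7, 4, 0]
Closure =
  [0, 6, 7, 8]
  [∞, 0, ∞, ∞]
  [3, 9, 0, 3]
  [7, 7, 4, 0]

This is the Floyd-Warshall all-pairs shortest-path computation. For each intermediate vertex k = 0, 1, …, 3, update dist[i][j] ← min(dist[i][j], dist[i][k] + dist[k][j]). The final matrix gives, for each (i, j), the minimum total weight of any directed path from i to j (possibly empty when i = j).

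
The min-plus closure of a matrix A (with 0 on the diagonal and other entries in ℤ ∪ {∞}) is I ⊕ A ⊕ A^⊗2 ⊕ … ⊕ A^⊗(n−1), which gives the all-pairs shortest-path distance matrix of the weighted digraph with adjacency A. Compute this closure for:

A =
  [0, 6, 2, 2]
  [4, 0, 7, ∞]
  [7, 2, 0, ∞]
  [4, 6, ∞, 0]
Closure =
  [0, 4, 2, 2]
  [4, 0, 6, 6]
  [6, 2, 0, 8]
  [4, 6, 6, 0]

This is the Floyd-Warshall all-pairs shortest-path computation. For each intermediate vertex k = 0, 1, …, 3, update dist[i][j] ← min(dist[i][j], dist[i][k] + dist[k][j]). The final matrix gives, for each (i, j), the minimum total weight of any directed path from i to j (possibly empty when i = j).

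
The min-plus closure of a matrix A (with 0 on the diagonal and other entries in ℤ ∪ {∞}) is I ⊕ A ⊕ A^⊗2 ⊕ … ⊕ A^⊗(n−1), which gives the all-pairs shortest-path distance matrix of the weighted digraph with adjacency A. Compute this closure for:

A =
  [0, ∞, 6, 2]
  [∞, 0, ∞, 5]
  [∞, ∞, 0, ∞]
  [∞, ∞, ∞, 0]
Closure =
  [0, ∞, 6, 2]
  [∞, 0, ∞, 5]
  [∞, ∞, 0, ∞]
  [∞, ∞, ∞, 0]

This is the Floyd-Warshall all-pairs shortest-path computation. For each intermediate vertex k = 0, 1, …, 3, update dist[i][j] ← min(dist[i][j], dist[i][k] + dist[k][j]). The final matrix gives, for each (i, j), the minimum total weight of any directed path from i to j (possibly empty when i = j).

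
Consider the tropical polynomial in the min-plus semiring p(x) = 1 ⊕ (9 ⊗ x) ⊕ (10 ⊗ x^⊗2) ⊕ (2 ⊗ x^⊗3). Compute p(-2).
p(-2) = -4

A tropical monomial a ⊗ x^⊗i evaluates to a + i · x. Evaluating each term at x = -2:
  Term 0 contributes 1 + 0 · -2 = 1
  Term 1 contributes 9 + 1 · -2 = 7
  Term 2 contributes 10 + 2 · -2 = 6
  Term 3 contributes 2 + 3 · -2 = -4
p(-2) = ⊕ of these = min[1, 7, 6, -4] = -4.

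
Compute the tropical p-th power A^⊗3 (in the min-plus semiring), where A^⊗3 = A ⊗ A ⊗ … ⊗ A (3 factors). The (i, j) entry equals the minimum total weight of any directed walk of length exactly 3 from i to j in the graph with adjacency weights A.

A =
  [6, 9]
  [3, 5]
A^⊗3 =
  [17, 19]
  [13, 15]

Each entry (A^⊗3)_ij equals the minimum over all length-3 walks i = v_0 → v_1 → … → v_3 = j of Σ_t A[v_t][v_{t+1}]. For example, for (i, j) = (0, 1) we minimise over 4 possible intermediate vertex sequences; the minimum is 19, attained along the walk 0 → 1 → 1 → 1.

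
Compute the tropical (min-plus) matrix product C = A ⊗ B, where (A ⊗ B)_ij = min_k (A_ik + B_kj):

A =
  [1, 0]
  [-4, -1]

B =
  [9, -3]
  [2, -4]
A ⊗ B =
  [2, -4]
  [1, -7]

Apply the min-plus product entry-by-entry:
  C[0][0] = min over k of (A[0][0] + B[0][0] = 1 + 9 = 10, A[0][1] + B[1][0] = 0 + 2 = 2) = 2 (attained at k = 1)
  C[0][1] = min over k of (A[0][0] + B[0][1] = 1 + -3 = -2, A[0][1] + B[1][1] = 0 + -4 = -4) = -4 (attained at k = 1)
  C[1][0] = min over k of (A[1][0] + B[0][0] = -4 + 9 = 5, A[1][1] + B[1][0] = -1 + 2 = 1) = 1 (attained at k = 1)
  C[1][1] = min over k of (A[1][0] + B[0][1] = -4 + -3 = -7, A[1][1] + B[1][1] = -1 + -4 = -5) = -7 (attained at k = 0)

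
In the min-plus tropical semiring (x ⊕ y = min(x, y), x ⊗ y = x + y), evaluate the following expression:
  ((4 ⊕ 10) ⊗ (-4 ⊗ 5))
((4 ⊕ 10) ⊗ (-4 ⊗ 5)) = 5

Expand innermost to outermost. Recall ⊕ takes the minimum of its arguments and ⊗ takes their sum. Working out the expression ((4 ⊕ 10) ⊗ (-4 ⊗ 5)) gives 5.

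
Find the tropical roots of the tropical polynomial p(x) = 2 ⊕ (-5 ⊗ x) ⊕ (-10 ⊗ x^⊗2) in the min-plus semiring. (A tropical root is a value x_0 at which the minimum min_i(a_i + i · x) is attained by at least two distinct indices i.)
Roots: {5, 7}

Each tropical root is a break point of the lower envelope of the lines y = a_i + i · x (there are 3 lines, with slopes 0, 1, ..., 2). Only the lines that attain the minimum somewhere contribute to roots; other lines are dominated. Here the surviving (envelope) indices are i = 2, i = 1, i = 0.
Intersections between consecutive envelope lines give the roots: for adjacent envelope indices i < j the intersection is x = (a_i − a_j) / (j − i). Reading off the sorted break points: {5, 7}.
Verification: at each break x_0, at least two indices attain the minimum of min_i(a_i + i · x_0).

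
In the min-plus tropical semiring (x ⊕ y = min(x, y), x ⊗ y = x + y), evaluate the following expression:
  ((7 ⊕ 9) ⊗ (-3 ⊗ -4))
((7 ⊕ 9) ⊗ (-3 ⊗ -4)) = 0

Expand innermost to outermost. Recall ⊕ takes the minimum of its arguments and ⊗ takes their sum. Working out the expression ((7 ⊕ 9) ⊗ (-3 ⊗ -4)) gives 0.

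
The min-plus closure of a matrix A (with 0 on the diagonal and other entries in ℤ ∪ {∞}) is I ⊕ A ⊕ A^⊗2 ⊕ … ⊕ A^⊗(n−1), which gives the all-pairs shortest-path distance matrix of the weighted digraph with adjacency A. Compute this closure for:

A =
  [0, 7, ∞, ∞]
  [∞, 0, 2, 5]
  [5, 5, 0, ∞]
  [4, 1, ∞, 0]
Closure =
  [0, 7, 9, 12]
  [7, 0, 2, 5]
  [5, 5, 0, 10]
  [4, 1, 3, 0]

This is the Floyd-Warshall all-pairs shortest-path computation. For each intermediate vertex k = 0, 1, …, 3, update dist[i][j] ← min(dist[i][j], dist[i][k] + dist[k][j]). The final matrix gives, for each (i, j), the minimum total weight of any directed path from i to j (possibly empty when i = j).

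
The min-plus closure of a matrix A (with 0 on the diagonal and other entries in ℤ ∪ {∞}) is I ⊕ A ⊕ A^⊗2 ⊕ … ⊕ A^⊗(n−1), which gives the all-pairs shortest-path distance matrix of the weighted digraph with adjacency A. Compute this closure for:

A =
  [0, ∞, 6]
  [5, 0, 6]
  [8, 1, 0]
Closure =
  [0, 7, 6]
  [5, 0, 6]
  [6, 1, 0]

This is the Floyd-Warshall all-pairs shortest-path computation. For each intermediate vertex k = 0, 1, …, 2, update dist[i][j] ← min(dist[i][j], dist[i][k] + dist[k][j]). The final matrix gives, for each (i, j), the minimum total weight of any directed path from i to j (possibly empty when i = j).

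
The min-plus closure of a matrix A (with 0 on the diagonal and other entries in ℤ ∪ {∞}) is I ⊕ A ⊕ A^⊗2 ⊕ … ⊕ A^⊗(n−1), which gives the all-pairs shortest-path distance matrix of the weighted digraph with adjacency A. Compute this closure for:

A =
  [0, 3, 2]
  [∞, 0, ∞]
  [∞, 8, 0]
Closure =
  [0, 3, 2]
  [∞, 0, ∞]
  [∞, 8, 0]

This is the Floyd-Warshall all-pairs shortest-path computation. For each intermediate vertex k = 0, 1, …, 2, update dist[i][j] ← min(dist[i][j], dist[i][k] + dist[k][j]). The final matrix gives, for each (i, j), the minimum total weight of any directed path from i to j (possibly empty when i = j).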